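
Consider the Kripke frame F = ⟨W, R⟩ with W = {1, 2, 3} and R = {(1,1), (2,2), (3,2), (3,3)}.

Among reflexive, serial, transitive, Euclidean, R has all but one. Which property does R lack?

Reflexive: yes — every world is R-related to itself.
Serial: yes — every world has a successor (e.g. 1 R 1).
Transitive: yes — every two-step R-path is closed by a direct edge.
Euclidean: no — 3 R 2 and 3 R 3, but not 2 R 3.
Only Euclidean fails.

Euclidean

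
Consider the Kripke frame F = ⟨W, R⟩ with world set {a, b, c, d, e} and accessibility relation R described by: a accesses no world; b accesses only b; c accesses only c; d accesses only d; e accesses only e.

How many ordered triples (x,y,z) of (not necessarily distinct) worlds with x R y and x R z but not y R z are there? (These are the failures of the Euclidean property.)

0

R is Euclidean; there are no such tuples.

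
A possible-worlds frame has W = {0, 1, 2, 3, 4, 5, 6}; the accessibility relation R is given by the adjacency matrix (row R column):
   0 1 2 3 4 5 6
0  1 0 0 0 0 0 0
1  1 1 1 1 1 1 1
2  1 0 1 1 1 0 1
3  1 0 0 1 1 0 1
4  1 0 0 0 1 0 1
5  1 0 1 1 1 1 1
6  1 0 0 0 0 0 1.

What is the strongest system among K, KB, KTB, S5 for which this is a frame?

Symmetric (axiom B): no — 1 R 0 but not 0 R 1.
Reflexive (axiom T): yes — every world is R-related to itself.
Euclidean (axiom 5): no — 1 R 0 and 1 R 2, but not 0 R 2.
So F validates K; KB would additionally require R to be symmetric. The strongest is K.

K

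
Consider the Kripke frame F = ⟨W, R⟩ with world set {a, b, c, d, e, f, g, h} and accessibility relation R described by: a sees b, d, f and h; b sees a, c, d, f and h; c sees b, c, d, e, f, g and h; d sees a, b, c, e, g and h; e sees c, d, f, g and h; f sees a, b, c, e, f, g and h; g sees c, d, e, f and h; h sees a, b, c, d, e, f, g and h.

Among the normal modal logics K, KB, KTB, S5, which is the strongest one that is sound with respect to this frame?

Symmetric (axiom B): yes — every pair in R has its reverse in R.
Reflexive (axiom T): no — a is not related to itself.
Euclidean (axiom 5): no — a R d and a R f, but not d R f.
So F validates K, KB; KTB would additionally require R to be reflexive. The strongest is KB.

KB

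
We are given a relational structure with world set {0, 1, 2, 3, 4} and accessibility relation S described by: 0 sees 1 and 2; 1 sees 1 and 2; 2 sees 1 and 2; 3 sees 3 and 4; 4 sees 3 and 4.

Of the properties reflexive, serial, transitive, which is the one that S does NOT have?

reflexive

Reflexive: no — 0 is not related to itself.
Serial: yes — every world has a successor (e.g. 0 S 1).
Transitive: yes — every two-step S-path is closed by a direct edge.
Only reflexive fails.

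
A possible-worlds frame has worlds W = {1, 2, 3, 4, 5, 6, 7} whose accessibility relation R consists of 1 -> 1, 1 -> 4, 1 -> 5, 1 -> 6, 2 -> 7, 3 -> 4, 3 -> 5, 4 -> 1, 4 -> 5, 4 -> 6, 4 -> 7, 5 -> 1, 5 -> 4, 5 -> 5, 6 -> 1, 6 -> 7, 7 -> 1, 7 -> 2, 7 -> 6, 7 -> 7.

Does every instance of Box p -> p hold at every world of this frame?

No

By correspondence theory, T is valid on a frame iff R is reflexive.
Reflexive: no — 2 is not related to itself.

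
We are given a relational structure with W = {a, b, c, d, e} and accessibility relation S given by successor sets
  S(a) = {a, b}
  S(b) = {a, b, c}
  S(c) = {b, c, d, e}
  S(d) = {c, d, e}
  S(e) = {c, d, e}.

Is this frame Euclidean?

No

Euclidean: no — b S a and b S c, but not a S c.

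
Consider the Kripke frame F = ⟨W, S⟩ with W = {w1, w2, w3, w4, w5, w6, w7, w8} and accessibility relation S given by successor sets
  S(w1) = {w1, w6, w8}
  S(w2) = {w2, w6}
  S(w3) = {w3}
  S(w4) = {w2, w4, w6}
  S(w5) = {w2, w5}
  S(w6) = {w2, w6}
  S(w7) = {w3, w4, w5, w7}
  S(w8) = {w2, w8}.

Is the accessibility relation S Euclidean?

Euclidean: no — w1 S w6 and w1 S w8, but not w6 S w8.

No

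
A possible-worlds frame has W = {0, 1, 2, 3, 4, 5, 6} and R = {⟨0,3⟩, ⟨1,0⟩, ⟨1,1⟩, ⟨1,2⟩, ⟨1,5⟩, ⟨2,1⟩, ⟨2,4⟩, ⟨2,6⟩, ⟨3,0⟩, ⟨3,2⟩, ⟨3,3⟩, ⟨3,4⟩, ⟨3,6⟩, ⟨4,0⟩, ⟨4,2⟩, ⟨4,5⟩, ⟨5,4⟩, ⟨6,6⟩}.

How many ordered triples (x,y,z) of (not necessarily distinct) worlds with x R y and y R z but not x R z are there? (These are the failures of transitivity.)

24

Enumerating: (0,3,0), (0,3,2), (0,3,4), (0,3,6), (1,0,3), (1,2,4), (1,2,6), (1,5,4), (2,1,0), (2,1,2), (2,1,5), (2,4,0), … and 12 more.
Total: 24.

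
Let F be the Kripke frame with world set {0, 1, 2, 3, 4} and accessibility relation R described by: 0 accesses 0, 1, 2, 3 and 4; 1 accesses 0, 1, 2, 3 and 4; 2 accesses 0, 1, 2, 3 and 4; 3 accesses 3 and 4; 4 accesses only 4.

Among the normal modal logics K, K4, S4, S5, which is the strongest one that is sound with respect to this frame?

Transitive (axiom 4): yes — every two-step R-path is closed by a direct edge.
Reflexive (axiom T): yes — every world is R-related to itself.
Euclidean (axiom 5): no — 0 R 3 and 0 R 1, but not 3 R 1.
So F validates K, K4, S4; S5 would additionally require R to be Euclidean. The strongest is S4.

S4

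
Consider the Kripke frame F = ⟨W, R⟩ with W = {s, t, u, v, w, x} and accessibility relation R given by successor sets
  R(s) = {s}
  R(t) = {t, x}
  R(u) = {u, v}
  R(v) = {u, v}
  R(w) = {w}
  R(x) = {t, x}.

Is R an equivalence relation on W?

Yes

Reflexive: yes — every world is R-related to itself.
Symmetric: yes — every pair in R has its reverse in R.
Transitive: yes — every two-step R-path is closed by a direct edge.
So R is an equivalence relation.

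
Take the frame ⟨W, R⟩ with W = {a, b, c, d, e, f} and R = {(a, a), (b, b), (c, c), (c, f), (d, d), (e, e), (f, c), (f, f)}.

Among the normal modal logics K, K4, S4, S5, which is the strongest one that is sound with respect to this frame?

Transitive (axiom 4): yes — every two-step R-path is closed by a direct edge.
Reflexive (axiom T): yes — every world is R-related to itself.
Euclidean (axiom 5): yes — any two successors of a common world are R-related.
So F validates K, K4, S4, S5. The strongest is S5.

S5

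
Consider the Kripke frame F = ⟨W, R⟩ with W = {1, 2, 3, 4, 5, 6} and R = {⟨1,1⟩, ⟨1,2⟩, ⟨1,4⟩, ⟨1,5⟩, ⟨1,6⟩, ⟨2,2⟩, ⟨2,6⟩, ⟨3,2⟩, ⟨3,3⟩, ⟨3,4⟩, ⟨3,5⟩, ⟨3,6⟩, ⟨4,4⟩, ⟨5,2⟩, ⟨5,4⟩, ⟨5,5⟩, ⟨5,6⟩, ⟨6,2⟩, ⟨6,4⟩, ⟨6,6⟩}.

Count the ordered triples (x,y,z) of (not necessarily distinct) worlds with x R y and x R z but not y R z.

Enumerating: (1,2,1), (1,2,4), (1,2,5), (1,4,1), (1,4,2), (1,4,5), (1,4,6), (1,5,1), (1,6,1), (1,6,5), (3,2,3), (3,2,4), … and 17 more.
Total: 29.

29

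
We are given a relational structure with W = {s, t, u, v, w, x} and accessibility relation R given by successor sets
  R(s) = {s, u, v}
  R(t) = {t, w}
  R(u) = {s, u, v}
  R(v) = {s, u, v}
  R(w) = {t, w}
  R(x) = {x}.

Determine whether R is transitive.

Transitive: yes — every two-step R-path is closed by a direct edge.

Yes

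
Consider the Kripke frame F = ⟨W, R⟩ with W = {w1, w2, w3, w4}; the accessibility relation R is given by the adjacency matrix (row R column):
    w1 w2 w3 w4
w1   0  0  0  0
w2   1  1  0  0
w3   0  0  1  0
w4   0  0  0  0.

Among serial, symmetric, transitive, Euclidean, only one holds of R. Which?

transitive

Serial: no — w1 has no R-successor.
Symmetric: no — w2 R w1 but not w1 R w2.
Transitive: yes — every two-step R-path is closed by a direct edge.
Euclidean: no — w2 R w1 and w2 R w1, but not w1 R w1.
Only transitive holds.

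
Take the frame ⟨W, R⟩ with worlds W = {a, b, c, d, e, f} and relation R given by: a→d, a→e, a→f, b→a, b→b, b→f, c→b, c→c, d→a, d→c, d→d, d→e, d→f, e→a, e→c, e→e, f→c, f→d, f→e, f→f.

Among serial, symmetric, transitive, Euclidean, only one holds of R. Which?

Serial: yes — every world has a successor (e.g. a R d).
Symmetric: no — a R f but not f R a.
Transitive: no — a R d and d R c, but not a R c.
Euclidean: no — a R e and a R d, but not e R d.
Only serial holds.

serial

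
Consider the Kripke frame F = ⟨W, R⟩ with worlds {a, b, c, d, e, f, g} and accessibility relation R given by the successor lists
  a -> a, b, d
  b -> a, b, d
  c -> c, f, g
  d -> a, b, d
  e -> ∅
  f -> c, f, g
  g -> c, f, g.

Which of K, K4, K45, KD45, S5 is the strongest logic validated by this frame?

K45

Transitive (axiom 4): yes — every two-step R-path is closed by a direct edge.
Euclidean (axiom 5): yes — any two successors of a common world are R-related.
Serial (axiom D): no — e has no R-successor.
Reflexive (axiom T): no — e is not related to itself.
So F validates K, K4, K45; KD45 would additionally require R to be serial. The strongest is K45.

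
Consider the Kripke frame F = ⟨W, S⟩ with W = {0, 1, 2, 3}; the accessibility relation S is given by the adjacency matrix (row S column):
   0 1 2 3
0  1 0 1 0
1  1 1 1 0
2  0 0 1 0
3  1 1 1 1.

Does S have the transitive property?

Transitive: yes — every two-step S-path is closed by a direct edge.

Yes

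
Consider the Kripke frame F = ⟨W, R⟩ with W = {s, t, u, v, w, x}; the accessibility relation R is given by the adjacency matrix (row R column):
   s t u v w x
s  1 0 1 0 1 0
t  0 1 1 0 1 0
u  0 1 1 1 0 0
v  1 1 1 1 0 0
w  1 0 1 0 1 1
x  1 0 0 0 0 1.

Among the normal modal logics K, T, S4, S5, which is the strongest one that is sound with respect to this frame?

T

Reflexive (axiom T): yes — every world is R-related to itself.
Transitive (axiom 4): no — s R u and u R t, but not s R t.
Euclidean (axiom 5): no — s R u and s R w, but not u R w.
So F validates K, T; S4 would additionally require R to be transitive. The strongest is T.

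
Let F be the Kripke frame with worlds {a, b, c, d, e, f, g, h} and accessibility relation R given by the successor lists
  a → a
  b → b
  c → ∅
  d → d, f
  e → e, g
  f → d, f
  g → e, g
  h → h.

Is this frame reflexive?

No

Reflexive: no — c is not related to itself.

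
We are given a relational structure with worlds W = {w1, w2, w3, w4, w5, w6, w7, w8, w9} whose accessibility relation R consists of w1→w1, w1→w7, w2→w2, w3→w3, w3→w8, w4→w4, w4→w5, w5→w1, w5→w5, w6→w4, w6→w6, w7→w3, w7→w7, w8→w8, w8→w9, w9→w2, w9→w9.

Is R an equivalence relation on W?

Reflexive: yes — every world is R-related to itself.
Symmetric: no — w1 R w7 but not w7 R w1.
Transitive: no — w1 R w7 and w7 R w3, but not w1 R w3.
So R is not an equivalence relation.

No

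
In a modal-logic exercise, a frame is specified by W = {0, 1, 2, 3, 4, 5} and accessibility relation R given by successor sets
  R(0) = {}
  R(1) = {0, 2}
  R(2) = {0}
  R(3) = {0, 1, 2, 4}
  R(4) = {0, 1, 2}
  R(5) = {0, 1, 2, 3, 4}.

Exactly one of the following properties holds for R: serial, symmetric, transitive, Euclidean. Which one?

Serial: no — 0 has no R-successor.
Symmetric: no — 1 R 0 but not 0 R 1.
Transitive: yes — every two-step R-path is closed by a direct edge.
Euclidean: no — 1 R 0 and 1 R 2, but not 0 R 2.
Only transitive holds.

transitive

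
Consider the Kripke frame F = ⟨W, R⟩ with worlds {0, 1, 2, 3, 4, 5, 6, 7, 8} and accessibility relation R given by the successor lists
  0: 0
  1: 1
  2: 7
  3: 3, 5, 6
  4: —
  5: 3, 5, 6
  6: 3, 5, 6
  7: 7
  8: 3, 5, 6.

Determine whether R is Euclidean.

Euclidean: yes — any two successors of a common world are R-related.

Yes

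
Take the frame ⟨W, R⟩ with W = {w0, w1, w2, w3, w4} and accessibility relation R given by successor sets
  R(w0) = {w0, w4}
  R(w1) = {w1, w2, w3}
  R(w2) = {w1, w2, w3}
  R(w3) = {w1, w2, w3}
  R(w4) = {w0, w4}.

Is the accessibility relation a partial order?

No

Reflexive: yes — every world is R-related to itself.
Transitive: yes — every two-step R-path is closed by a direct edge.
Antisymmetric: no — w0 R w4 and w4 R w0 with w0 ≠ w4.
So R is not a partial order.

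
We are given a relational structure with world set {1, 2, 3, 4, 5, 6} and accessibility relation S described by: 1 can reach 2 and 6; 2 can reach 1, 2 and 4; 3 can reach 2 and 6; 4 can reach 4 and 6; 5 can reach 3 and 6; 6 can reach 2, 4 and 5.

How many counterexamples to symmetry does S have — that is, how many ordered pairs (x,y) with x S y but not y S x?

Enumerating: (1,6), (2,4), (3,2), (3,6), (5,3), (6,2).

6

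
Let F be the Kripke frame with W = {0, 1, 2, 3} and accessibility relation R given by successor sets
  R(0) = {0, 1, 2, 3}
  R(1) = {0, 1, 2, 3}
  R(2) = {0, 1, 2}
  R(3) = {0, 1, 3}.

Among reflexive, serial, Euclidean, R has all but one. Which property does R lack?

Euclidean

Reflexive: yes — every world is R-related to itself.
Serial: yes — every world has a successor (e.g. 0 R 0).
Euclidean: no — 0 R 2 and 0 R 3, but not 2 R 3.
Only Euclidean fails.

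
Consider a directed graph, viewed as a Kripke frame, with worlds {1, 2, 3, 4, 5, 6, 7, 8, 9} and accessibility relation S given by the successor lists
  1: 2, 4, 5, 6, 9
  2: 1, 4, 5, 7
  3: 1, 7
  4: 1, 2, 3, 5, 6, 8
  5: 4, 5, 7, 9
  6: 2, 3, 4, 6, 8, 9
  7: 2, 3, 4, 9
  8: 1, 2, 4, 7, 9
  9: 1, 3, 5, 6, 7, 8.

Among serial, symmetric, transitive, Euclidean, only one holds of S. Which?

serial

Serial: yes — every world has a successor (e.g. 1 S 2).
Symmetric: no — 1 S 5 but not 5 S 1.
Transitive: no — 1 S 2 and 2 S 7, but not 1 S 7.
Euclidean: no — 1 S 2 and 1 S 6, but not 2 S 6.
Only serial holds.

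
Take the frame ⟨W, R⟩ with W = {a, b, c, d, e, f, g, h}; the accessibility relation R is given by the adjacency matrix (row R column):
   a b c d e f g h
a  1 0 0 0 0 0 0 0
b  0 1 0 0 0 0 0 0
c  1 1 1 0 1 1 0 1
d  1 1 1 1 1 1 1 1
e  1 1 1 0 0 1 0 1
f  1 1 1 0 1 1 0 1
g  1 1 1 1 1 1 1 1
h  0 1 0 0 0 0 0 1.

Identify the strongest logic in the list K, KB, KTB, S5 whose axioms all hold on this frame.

Symmetric (axiom B): no — c R a but not a R c.
Reflexive (axiom T): no — e is not related to itself.
Euclidean (axiom 5): no — c R a and c R b, but not a R b.
So F validates K; KB would additionally require R to be symmetric. The strongest is K.

K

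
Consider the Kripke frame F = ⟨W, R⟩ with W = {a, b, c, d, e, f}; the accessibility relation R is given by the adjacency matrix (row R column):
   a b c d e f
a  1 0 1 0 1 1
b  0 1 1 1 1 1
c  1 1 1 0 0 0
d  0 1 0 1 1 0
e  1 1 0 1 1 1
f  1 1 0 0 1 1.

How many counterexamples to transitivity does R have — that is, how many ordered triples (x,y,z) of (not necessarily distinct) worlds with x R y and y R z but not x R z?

22

Enumerating: (a,c,b), (a,e,b), (a,e,d), (a,f,b), (b,c,a), (b,e,a), (b,f,a), (c,a,e), (c,a,f), (c,b,d), (c,b,e), (c,b,f), … and 10 more.
Total: 22.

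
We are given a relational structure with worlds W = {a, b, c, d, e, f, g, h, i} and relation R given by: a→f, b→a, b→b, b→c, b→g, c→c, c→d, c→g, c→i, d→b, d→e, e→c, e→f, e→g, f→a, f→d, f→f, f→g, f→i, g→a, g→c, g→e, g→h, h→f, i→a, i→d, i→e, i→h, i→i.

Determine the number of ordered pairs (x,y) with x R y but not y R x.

Enumerating: (b,a), (b,c), (b,g), (c,d), (c,i), (d,b), (d,e), (e,c), (e,f), (f,d), (f,g), (f,i), … and 7 more.
Total: 19.

19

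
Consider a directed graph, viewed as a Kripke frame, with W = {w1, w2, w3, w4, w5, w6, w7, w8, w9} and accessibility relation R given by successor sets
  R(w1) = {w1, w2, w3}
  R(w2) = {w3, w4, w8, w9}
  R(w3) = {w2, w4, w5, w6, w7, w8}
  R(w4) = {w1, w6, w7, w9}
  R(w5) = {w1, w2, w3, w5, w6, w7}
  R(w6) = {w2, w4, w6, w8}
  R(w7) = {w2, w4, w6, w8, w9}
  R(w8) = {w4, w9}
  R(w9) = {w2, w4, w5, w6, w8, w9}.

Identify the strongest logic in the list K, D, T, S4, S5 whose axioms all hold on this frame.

D

Serial (axiom D): yes — every world has a successor (e.g. w1 R w1).
Reflexive (axiom T): no — w2 is not related to itself.
Transitive (axiom 4): no — w1 R w2 and w2 R w4, but not w1 R w4.
Euclidean (axiom 5): no — w2 R w3 and w2 R w9, but not w3 R w9.
So F validates K, D; T would additionally require R to be reflexive. The strongest is D.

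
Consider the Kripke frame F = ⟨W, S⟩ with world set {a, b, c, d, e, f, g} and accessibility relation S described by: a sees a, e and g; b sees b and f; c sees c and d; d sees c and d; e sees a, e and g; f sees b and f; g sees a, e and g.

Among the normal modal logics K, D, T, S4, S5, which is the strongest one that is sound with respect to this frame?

S5

Serial (axiom D): yes — every world has a successor (e.g. a S a).
Reflexive (axiom T): yes — every world is S-related to itself.
Transitive (axiom 4): yes — every two-step S-path is closed by a direct edge.
Euclidean (axiom 5): yes — any two successors of a common world are S-related.
So F validates K, D, T, S4, S5. The strongest is S5.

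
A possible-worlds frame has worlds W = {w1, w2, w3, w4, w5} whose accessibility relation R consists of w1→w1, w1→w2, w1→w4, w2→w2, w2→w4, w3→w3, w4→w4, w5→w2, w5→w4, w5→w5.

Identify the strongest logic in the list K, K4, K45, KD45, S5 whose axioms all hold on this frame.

Transitive (axiom 4): yes — every two-step R-path is closed by a direct edge.
Euclidean (axiom 5): no — w1 R w4 and w1 R w2, but not w4 R w2.
Serial (axiom D): yes — every world has a successor (e.g. w1 R w1).
Reflexive (axiom T): yes — every world is R-related to itself.
So F validates K, K4; K45 would additionally require R to be Euclidean. The strongest is K4.

K4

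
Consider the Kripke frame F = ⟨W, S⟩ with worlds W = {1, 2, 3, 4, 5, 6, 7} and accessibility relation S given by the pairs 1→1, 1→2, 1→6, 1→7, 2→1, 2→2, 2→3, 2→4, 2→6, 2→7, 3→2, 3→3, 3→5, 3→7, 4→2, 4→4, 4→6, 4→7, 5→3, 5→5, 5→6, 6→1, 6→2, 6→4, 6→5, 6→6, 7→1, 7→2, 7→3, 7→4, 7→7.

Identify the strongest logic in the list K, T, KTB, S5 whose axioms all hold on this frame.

KTB

Reflexive (axiom T): yes — every world is S-related to itself.
Symmetric (axiom B): yes — every pair in S has its reverse in S.
Euclidean (axiom 5): no — 1 S 6 and 1 S 7, but not 6 S 7.
So F validates K, T, KTB; S5 would additionally require S to be Euclidean. The strongest is KTB.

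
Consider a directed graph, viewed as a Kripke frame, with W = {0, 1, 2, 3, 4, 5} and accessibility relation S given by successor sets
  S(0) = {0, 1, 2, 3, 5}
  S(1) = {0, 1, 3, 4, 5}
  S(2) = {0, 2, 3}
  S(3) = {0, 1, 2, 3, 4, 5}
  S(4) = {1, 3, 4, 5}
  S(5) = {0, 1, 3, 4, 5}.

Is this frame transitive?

No

Transitive: no — 0 S 1 and 1 S 4, but not 0 S 4.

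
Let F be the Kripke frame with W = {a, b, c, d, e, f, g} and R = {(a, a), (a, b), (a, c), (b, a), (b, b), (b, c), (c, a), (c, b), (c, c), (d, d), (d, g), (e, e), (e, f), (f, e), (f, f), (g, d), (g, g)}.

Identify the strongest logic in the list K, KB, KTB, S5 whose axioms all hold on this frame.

Symmetric (axiom B): yes — every pair in R has its reverse in R.
Reflexive (axiom T): yes — every world is R-related to itself.
Euclidean (axiom 5): yes — any two successors of a common world are R-related.
So F validates K, KB, KTB, S5. The strongest is S5.

S5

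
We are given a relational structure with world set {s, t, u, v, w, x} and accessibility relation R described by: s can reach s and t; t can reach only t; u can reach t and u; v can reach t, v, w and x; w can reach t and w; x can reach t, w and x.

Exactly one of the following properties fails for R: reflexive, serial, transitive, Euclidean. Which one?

Euclidean

Reflexive: yes — every world is R-related to itself.
Serial: yes — every world has a successor (e.g. s R s).
Transitive: yes — every two-step R-path is closed by a direct edge.
Euclidean: no — v R t and v R w, but not t R w.
Only Euclidean fails.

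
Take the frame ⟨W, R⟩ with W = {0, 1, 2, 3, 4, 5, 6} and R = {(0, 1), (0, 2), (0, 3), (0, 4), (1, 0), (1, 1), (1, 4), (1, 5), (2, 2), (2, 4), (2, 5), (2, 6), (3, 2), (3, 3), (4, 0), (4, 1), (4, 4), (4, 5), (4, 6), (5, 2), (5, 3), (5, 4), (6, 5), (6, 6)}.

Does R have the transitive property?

Transitive: no — 0 R 1 and 1 R 5, but not 0 R 5.

No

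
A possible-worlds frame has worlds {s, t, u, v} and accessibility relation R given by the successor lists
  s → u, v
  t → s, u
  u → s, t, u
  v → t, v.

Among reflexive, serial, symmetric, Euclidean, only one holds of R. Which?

serial

Reflexive: no — s is not related to itself.
Serial: yes — every world has a successor (e.g. s R u).
Symmetric: no — s R v but not v R s.
Euclidean: no — s R u and s R v, but not u R v.
Only serial holds.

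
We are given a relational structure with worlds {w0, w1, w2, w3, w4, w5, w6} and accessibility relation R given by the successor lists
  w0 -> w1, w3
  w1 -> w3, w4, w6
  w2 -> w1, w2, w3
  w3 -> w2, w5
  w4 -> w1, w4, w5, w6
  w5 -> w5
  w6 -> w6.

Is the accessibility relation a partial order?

Reflexive: no — w0 is not related to itself.
Transitive: no — w0 R w1 and w1 R w4, but not w0 R w4.
Antisymmetric: no — w1 R w4 and w4 R w1 with w1 ≠ w4.
So R is not a partial order.

No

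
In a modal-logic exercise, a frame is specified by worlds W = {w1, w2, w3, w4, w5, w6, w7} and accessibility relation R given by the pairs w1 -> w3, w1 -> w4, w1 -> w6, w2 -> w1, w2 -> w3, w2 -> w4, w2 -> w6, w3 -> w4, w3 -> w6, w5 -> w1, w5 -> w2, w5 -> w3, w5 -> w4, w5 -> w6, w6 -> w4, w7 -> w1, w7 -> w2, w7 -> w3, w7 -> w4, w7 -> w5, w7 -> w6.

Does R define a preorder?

No

Reflexive: no — w1 is not related to itself.
Transitive: yes — every two-step R-path is closed by a direct edge.
So R is not a preorder.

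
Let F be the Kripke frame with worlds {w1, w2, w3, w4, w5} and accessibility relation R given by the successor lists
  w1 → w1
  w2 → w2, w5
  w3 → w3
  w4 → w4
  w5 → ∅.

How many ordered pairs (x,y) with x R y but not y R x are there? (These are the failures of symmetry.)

Enumerating: (w2,w5).

1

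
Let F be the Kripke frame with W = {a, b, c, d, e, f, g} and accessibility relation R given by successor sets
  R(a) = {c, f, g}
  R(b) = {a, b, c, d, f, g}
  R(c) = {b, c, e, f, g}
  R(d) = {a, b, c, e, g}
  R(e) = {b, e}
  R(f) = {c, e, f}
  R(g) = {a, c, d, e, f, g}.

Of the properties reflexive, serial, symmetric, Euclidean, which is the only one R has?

Reflexive: no — a is not related to itself.
Serial: yes — every world has a successor (e.g. a R c).
Symmetric: no — a R c but not c R a.
Euclidean: no — a R f and a R g, but not f R g.
Only serial holds.

serial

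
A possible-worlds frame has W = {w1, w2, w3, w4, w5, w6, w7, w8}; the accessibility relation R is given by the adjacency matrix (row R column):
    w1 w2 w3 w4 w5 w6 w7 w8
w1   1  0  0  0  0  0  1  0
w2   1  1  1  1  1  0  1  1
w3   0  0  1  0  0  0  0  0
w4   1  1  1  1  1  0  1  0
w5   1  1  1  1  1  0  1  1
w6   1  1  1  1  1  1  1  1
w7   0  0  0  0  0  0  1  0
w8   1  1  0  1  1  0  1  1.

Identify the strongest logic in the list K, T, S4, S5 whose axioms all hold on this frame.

T

Reflexive (axiom T): yes — every world is R-related to itself.
Transitive (axiom 4): no — w4 R w2 and w2 R w8, but not w4 R w8.
Euclidean (axiom 5): no — w2 R w1 and w2 R w3, but not w1 R w3.
So F validates K, T; S4 would additionally require R to be transitive. The strongest is T.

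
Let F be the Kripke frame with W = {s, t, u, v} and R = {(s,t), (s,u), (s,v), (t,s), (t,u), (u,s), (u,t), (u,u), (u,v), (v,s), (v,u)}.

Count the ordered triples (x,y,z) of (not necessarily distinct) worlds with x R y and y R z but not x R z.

11

Enumerating: (s,t,s), (s,u,s), (s,v,s), (t,s,t), (t,s,v), (t,u,t), (t,u,v), (v,s,t), (v,s,v), (v,u,t), (v,u,v).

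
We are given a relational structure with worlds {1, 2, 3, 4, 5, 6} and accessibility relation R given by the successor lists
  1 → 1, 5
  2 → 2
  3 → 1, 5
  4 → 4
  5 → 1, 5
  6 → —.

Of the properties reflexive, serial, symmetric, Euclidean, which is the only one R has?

Euclidean

Reflexive: no — 3 is not related to itself.
Serial: no — 6 has no R-successor.
Symmetric: no — 3 R 1 but not 1 R 3.
Euclidean: yes — any two successors of a common world are R-related.
Only Euclidean holds.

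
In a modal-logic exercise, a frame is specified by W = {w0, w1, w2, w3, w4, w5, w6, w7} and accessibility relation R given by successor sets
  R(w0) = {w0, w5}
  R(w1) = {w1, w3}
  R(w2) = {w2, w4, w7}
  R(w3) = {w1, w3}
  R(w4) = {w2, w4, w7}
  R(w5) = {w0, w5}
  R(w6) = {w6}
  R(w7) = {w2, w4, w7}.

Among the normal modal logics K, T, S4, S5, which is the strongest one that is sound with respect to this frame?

S5

Reflexive (axiom T): yes — every world is R-related to itself.
Transitive (axiom 4): yes — every two-step R-path is closed by a direct edge.
Euclidean (axiom 5): yes — any two successors of a common world are R-related.
So F validates K, T, S4, S5. The strongest is S5.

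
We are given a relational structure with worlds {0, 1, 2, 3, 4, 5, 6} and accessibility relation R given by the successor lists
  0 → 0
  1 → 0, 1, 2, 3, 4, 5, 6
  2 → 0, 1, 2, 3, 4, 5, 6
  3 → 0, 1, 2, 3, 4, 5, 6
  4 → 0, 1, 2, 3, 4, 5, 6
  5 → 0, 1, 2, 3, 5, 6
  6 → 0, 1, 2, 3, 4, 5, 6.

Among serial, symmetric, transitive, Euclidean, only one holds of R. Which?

serial

Serial: yes — every world has a successor (e.g. 0 R 0).
Symmetric: no — 1 R 0 but not 0 R 1.
Transitive: no — 5 R 1 and 1 R 4, but not 5 R 4.
Euclidean: no — 1 R 0 and 1 R 2, but not 0 R 2.
Only serial holds.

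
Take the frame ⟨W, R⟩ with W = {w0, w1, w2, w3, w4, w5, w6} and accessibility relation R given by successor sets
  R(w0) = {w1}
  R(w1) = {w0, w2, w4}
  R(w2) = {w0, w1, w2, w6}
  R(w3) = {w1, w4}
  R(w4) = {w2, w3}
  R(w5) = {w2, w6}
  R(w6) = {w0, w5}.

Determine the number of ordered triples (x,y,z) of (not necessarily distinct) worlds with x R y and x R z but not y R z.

27

Enumerating: (w0,w1,w1), (w1,w0,w0), (w1,w0,w2), (w1,w0,w4), (w1,w2,w4), (w1,w4,w0), (w1,w4,w4), (w2,w0,w0), (w2,w0,w2), (w2,w0,w6), (w2,w1,w1), (w2,w1,w6), … and 15 more.
Total: 27.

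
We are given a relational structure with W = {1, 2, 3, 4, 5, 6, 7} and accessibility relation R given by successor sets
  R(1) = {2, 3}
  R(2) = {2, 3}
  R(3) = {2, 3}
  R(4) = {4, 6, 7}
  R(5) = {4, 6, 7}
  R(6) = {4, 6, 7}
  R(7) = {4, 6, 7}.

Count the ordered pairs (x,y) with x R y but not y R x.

Enumerating: (1,2), (1,3), (5,4), (5,6), (5,7).

5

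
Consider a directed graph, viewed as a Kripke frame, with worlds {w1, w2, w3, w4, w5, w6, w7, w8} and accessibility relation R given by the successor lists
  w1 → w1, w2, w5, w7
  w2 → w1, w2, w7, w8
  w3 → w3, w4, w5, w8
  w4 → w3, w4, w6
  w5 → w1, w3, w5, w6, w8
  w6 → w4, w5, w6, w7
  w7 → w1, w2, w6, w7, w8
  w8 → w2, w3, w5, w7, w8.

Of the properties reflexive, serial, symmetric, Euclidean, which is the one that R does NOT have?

Reflexive: yes — every world is R-related to itself.
Serial: yes — every world has a successor (e.g. w1 R w1).
Symmetric: yes — every pair in R has its reverse in R.
Euclidean: no — w1 R w2 and w1 R w5, but not w2 R w5.
Only Euclidean fails.

Euclidean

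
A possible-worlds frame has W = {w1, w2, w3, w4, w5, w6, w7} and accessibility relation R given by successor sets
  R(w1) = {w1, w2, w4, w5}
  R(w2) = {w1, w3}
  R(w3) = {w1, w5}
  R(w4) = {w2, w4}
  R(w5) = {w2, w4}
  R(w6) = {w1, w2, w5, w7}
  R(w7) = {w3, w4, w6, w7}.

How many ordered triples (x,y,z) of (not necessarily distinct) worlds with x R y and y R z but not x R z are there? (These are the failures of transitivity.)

Enumerating: (w1,w2,w3), (w2,w1,w2), (w2,w1,w4), (w2,w1,w5), (w2,w3,w5), (w3,w1,w2), (w3,w1,w4), (w3,w5,w2), (w3,w5,w4), (w4,w2,w1), (w4,w2,w3), (w5,w2,w1), … and 13 more.
Total: 25.

25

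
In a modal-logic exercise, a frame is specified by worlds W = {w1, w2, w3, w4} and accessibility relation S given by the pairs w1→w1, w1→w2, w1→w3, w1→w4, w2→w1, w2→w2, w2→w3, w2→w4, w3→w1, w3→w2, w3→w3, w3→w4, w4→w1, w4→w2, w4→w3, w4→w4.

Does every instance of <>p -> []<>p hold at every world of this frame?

The schema 5 characterises exactly the Euclidean frames.
Euclidean: yes — any two successors of a common world are S-related.

Yes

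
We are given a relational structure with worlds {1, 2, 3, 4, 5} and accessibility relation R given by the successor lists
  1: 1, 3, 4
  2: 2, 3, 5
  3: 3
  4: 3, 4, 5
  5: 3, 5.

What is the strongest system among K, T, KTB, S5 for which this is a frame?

Reflexive (axiom T): yes — every world is R-related to itself.
Symmetric (axiom B): no — 1 R 3 but not 3 R 1.
Euclidean (axiom 5): no — 1 R 3 and 1 R 4, but not 3 R 4.
So F validates K, T; KTB would additionally require R to be symmetric. The strongest is T.

T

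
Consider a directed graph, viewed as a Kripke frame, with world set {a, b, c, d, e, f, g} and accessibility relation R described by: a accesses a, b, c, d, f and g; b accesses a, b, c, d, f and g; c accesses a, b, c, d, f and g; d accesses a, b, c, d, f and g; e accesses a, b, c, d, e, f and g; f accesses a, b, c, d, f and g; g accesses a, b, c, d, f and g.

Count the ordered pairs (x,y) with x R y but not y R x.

6

Enumerating: (e,a), (e,b), (e,c), (e,d), (e,f), (e,g).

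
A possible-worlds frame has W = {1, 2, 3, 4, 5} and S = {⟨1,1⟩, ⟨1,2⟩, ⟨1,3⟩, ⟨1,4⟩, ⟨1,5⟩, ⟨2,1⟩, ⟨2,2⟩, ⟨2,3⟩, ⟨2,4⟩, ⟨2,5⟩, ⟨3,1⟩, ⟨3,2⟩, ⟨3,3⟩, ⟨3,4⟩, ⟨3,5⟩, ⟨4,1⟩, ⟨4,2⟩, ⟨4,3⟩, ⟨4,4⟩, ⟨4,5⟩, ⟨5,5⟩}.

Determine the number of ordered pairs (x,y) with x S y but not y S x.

Enumerating: (1,5), (2,5), (3,5), (4,5).

4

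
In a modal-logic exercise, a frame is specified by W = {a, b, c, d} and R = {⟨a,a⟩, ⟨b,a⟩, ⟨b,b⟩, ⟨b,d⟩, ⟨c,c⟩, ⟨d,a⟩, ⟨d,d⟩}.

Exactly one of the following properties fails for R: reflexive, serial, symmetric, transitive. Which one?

Reflexive: yes — every world is R-related to itself.
Serial: yes — every world has a successor (e.g. a R a).
Symmetric: no — b R a but not a R b.
Transitive: yes — every two-step R-path is closed by a direct edge.
Only symmetric fails.

symmetric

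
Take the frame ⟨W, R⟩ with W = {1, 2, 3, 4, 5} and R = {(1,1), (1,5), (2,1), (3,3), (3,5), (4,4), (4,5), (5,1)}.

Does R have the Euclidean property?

Euclidean: no — 1 R 5 and 1 R 5, but not 5 R 5.

No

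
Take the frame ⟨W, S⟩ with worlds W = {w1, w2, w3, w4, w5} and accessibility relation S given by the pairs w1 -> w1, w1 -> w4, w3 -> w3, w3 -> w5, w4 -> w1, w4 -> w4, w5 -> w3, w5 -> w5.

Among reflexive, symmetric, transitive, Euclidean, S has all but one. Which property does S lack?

reflexive

Reflexive: no — w2 is not related to itself.
Symmetric: yes — every pair in S has its reverse in S.
Transitive: yes — every two-step S-path is closed by a direct edge.
Euclidean: yes — any two successors of a common world are S-related.
Only reflexive fails.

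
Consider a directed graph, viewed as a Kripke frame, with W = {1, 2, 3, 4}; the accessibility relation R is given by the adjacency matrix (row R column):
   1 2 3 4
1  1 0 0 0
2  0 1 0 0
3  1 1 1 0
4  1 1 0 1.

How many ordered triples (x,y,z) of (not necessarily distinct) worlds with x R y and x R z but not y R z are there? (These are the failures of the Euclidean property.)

Enumerating: (3,1,2), (3,1,3), (3,2,1), (3,2,3), (4,1,2), (4,1,4), (4,2,1), (4,2,4).

8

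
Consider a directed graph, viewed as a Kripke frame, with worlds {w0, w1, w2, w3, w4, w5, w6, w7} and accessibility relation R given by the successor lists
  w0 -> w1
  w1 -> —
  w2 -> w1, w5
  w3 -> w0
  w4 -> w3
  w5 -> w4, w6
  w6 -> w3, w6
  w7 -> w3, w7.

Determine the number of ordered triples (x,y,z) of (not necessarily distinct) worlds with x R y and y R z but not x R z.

Enumerating: (w2,w5,w4), (w2,w5,w6), (w3,w0,w1), (w4,w3,w0), (w5,w4,w3), (w5,w6,w3), (w6,w3,w0), (w7,w3,w0).

8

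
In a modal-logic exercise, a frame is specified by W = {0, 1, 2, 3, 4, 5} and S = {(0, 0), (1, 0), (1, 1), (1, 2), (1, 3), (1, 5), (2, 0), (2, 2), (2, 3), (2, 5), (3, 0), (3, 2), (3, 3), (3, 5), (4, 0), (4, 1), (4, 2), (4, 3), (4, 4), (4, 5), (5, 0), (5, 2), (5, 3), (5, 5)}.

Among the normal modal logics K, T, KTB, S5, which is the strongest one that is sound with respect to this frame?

T

Reflexive (axiom T): yes — every world is S-related to itself.
Symmetric (axiom B): no — 1 S 0 but not 0 S 1.
Euclidean (axiom 5): no — 1 S 0 and 1 S 2, but not 0 S 2.
So F validates K, T; KTB would additionally require S to be symmetric. The strongest is T.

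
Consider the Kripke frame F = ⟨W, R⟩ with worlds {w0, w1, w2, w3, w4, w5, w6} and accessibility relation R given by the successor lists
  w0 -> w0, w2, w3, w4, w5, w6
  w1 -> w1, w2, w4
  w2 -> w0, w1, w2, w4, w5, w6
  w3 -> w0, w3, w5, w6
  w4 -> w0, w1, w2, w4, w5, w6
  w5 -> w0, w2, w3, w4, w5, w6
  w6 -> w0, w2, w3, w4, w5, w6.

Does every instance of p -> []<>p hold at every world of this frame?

Axiom B corresponds to the accessibility relation being symmetric.
Symmetric: yes — every pair in R has its reverse in R.

Yes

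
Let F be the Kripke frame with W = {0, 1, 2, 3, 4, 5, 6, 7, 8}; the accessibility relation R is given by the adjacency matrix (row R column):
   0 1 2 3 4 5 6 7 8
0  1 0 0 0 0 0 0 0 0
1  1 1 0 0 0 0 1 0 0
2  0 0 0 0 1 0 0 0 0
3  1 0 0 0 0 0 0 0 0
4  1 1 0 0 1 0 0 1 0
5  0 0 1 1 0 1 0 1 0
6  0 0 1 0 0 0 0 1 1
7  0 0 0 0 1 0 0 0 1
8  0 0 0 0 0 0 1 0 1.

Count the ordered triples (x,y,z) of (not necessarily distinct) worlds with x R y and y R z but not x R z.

Enumerating: (1,6,2), (1,6,7), (1,6,8), (2,4,0), (2,4,1), (2,4,7), (4,1,6), (4,7,8), (5,2,4), (5,3,0), (5,7,4), (5,7,8), … and 9 more.
Total: 21.

21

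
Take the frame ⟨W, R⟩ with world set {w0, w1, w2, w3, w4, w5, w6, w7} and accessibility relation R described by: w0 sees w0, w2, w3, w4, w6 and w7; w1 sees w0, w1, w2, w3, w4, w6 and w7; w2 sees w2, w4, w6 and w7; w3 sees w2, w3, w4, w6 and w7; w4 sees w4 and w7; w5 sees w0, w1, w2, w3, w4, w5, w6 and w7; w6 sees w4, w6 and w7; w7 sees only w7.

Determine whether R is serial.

Yes

Serial: yes — every world has a successor (e.g. w0 R w0).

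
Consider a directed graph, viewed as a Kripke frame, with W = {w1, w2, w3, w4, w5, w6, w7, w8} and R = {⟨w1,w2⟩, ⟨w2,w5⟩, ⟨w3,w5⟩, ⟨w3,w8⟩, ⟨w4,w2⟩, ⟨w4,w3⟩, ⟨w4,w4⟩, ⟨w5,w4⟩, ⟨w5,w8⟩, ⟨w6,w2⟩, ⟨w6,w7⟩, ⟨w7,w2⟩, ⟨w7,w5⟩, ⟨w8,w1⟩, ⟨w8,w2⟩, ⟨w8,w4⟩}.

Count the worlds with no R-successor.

0

R is serial; there are no such worlds.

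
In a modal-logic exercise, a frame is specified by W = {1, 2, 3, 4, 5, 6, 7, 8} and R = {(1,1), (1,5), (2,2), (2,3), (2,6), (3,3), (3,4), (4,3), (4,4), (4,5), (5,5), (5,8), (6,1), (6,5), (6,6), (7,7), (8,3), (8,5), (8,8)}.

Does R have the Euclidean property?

No

Euclidean: no — 2 R 3 and 2 R 6, but not 3 R 6.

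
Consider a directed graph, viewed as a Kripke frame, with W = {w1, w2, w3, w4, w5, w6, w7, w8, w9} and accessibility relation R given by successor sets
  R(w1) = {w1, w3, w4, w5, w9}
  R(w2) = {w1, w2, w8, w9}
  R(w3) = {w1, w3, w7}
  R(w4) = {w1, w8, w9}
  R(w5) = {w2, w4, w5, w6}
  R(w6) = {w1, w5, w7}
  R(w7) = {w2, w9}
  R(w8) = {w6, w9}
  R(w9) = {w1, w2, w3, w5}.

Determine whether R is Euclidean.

No

Euclidean: no — w1 R w3 and w1 R w4, but not w3 R w4.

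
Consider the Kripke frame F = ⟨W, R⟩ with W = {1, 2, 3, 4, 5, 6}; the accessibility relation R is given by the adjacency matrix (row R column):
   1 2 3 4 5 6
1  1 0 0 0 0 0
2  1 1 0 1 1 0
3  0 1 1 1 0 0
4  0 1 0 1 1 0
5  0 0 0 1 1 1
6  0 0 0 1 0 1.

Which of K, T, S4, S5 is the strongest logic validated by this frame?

T

Reflexive (axiom T): yes — every world is R-related to itself.
Transitive (axiom 4): no — 2 R 5 and 5 R 6, but not 2 R 6.
Euclidean (axiom 5): no — 2 R 1 and 2 R 4, but not 1 R 4.
So F validates K, T; S4 would additionally require R to be transitive. The strongest is T.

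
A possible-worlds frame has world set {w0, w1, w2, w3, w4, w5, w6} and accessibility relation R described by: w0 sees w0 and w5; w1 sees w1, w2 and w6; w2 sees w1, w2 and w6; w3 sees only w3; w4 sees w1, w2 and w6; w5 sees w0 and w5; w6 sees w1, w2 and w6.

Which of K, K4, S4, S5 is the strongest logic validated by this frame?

K4

Transitive (axiom 4): yes — every two-step R-path is closed by a direct edge.
Reflexive (axiom T): no — w4 is not related to itself.
Euclidean (axiom 5): yes — any two successors of a common world are R-related.
So F validates K, K4; S4 would additionally require R to be reflexive. The strongest is K4.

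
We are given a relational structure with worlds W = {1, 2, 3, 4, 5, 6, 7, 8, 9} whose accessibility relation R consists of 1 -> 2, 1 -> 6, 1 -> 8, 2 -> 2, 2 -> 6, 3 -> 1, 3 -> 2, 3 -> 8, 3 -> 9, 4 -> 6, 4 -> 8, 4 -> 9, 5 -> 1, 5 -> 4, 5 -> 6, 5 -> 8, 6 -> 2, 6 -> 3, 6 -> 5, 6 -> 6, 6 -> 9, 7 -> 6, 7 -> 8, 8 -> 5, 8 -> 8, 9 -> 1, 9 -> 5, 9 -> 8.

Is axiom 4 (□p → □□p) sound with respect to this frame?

No

Axiom 4 corresponds to the accessibility relation being transitive.
Transitive: no — 1 R 6 and 6 R 3, but not 1 R 3.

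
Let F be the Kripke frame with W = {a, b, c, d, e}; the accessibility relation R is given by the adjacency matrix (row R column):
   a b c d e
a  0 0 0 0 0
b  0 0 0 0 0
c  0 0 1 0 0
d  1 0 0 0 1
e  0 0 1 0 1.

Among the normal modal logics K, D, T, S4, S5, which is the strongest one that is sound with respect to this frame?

Serial (axiom D): no — a has no R-successor.
Reflexive (axiom T): no — a is not related to itself.
Transitive (axiom 4): no — d R e and e R c, but not d R c.
Euclidean (axiom 5): no — d R a and d R e, but not a R e.
So F validates K; D would additionally require R to be serial. The strongest is K.

K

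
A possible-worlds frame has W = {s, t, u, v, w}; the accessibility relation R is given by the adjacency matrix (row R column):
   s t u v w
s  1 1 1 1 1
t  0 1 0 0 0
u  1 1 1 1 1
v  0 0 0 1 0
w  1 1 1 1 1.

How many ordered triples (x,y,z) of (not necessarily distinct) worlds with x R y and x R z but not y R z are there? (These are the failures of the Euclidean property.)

Enumerating: (s,t,s), (s,t,u), (s,t,v), (s,t,w), (s,v,s), (s,v,t), (s,v,u), (s,v,w), (u,t,s), (u,t,u), (u,t,v), (u,t,w), … and 12 more.
Total: 24.

24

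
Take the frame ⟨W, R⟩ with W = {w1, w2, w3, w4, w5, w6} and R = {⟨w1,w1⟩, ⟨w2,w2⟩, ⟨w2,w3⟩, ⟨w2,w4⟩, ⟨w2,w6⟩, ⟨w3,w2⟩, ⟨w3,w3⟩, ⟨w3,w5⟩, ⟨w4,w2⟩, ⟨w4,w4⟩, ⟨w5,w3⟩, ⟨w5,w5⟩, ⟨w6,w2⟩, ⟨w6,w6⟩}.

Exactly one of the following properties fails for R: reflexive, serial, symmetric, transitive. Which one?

Reflexive: yes — every world is R-related to itself.
Serial: yes — every world has a successor (e.g. w1 R w1).
Symmetric: yes — every pair in R has its reverse in R.
Transitive: no — w2 R w3 and w3 R w5, but not w2 R w5.
Only transitive fails.

transitive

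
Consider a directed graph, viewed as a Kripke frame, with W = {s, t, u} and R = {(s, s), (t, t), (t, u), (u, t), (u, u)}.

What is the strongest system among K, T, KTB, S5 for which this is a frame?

Reflexive (axiom T): yes — every world is R-related to itself.
Symmetric (axiom B): yes — every pair in R has its reverse in R.
Euclidean (axiom 5): yes — any two successors of a common world are R-related.
So F validates K, T, KTB, S5. The strongest is S5.

S5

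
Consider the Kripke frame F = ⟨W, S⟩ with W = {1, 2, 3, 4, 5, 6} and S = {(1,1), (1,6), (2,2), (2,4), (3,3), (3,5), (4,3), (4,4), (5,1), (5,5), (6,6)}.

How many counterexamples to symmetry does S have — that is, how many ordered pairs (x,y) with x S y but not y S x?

5

Enumerating: (1,6), (2,4), (3,5), (4,3), (5,1).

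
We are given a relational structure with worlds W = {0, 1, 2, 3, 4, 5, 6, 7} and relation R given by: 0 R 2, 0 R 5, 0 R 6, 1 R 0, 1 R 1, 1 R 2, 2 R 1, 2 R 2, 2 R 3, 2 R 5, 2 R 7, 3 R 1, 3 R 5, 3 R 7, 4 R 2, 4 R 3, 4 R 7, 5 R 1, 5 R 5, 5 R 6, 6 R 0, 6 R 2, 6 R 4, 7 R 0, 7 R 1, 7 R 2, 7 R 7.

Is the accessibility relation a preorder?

Reflexive: no — 0 is not related to itself.
Transitive: no — 0 R 2 and 2 R 1, but not 0 R 1.
So R is not a preorder.

No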